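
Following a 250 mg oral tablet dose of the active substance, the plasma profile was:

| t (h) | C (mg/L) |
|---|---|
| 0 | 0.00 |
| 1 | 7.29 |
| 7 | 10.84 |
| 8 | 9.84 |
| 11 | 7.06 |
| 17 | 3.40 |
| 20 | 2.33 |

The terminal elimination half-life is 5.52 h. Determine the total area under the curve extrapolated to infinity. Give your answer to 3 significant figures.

Trapezoidal AUC_0→20:
  [0→1]: (0.00+7.29)/2 × 1 = 3.645
  [1→7]: (7.29+10.84)/2 × 6 = 54.39
  [7→8]: (10.84+9.84)/2 × 1 = 10.34
  [8→11]: (9.84+7.06)/2 × 3 = 25.35
  [11→17]: (7.06+3.40)/2 × 6 = 31.38
  [17→20]: (3.40+2.33)/2 × 3 = 8.595
  Sum = 133.7 mg/L·h
k_e = ln2 / t½ = 0.693147 / 5.52 = 0.1256 h^-1
Extrapolated tail: C_last / k_e = 2.33 / 0.1256 = 18.551
AUC_0→∞ = 133.7 + 18.551 = 152.251 mg/L·h

AUC = 152 mg/L·h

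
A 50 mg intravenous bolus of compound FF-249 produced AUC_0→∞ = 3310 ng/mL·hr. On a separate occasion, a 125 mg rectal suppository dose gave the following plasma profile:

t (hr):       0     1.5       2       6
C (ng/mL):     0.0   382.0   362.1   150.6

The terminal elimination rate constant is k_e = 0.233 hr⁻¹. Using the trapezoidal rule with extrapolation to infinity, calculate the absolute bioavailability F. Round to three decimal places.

Trapezoidal AUC_0→6 (rectal suppository):
  [0→1.5]: (0.0+382.0)/2 × 1.5 = 286.5
  [1.5→2]: (382.0+362.1)/2 × 0.5 = 186.025
  [2→6]: (362.1+150.6)/2 × 4 = 1025.4
  Sum = 1497.925 ng/mL·hr
Tail: C_last/k_e = 150.6/0.233 = 646.352
AUC_0→∞ (rectal suppository) = 1497.925 + 646.352 = 2144.277 ng/mL·hr
F = (AUC_ev/D_ev)/(AUC_iv/D_iv) = (2144.277/125)/(3310/50) = 17.154216/66.2 = 0.2591

F = 0.259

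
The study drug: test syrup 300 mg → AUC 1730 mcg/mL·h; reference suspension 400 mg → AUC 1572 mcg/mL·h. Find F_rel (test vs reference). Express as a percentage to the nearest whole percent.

F_rel = (AUC_test/D_test) / (AUC_ref/D_ref)
      = (1730/300) / (1572/400)
      = 5.76667 / 3.93 = 1.4673 = 146.73%

F_rel = 147%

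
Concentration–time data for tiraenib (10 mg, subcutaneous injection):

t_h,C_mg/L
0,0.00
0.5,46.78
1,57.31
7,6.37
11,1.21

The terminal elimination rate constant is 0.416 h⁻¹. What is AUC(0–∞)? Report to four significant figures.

AUC = 246.8 mg/L·h

Trapezoidal AUC_0→11:
  [0→0.5]: (0.00+46.78)/2 × 0.5 = 11.695
  [0.5→1]: (46.78+57.31)/2 × 0.5 = 26.0225
  [1→7]: (57.31+6.37)/2 × 6 = 191.04
  [7→11]: (6.37+1.21)/2 × 4 = 15.16
  Sum = 243.9175 mg/L·h
Extrapolated tail: C_last / k_e = 1.21 / 0.416 = 2.909
AUC_0→∞ = 243.9175 + 2.909 = 246.8265 mg/L·h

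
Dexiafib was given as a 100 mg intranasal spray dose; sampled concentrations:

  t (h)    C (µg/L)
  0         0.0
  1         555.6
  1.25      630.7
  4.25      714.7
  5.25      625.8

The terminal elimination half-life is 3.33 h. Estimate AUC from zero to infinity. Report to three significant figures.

AUC = 6120 µg/L·h

Trapezoidal AUC_0→5.25:
  [0→1]: (0.0+555.6)/2 × 1 = 277.8
  [1→1.25]: (555.6+630.7)/2 × 0.25 = 148.2875
  [1.25→4.25]: (630.7+714.7)/2 × 3 = 2018.1
  [4.25→5.25]: (714.7+625.8)/2 × 1 = 670.25
  Sum = 3114.4375 µg/L·h
k_e = ln2 / t½ = 0.693147 / 3.33 = 0.2082 h^-1
Extrapolated tail: C_last / k_e = 625.8 / 0.2082 = 3005.764
AUC_0→∞ = 3114.4375 + 3005.764 = 6120.2015 µg/L·h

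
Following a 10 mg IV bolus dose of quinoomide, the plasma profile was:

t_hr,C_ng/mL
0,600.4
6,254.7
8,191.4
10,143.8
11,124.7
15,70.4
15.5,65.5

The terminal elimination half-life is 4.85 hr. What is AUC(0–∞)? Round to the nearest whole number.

Trapezoidal AUC_0→15.5:
  [0→6]: (600.4+254.7)/2 × 6 = 2565.3
  [6→8]: (254.7+191.4)/2 × 2 = 446.1
  [8→10]: (191.4+143.8)/2 × 2 = 335.2
  [10→11]: (143.8+124.7)/2 × 1 = 134.25
  [11→15]: (124.7+70.4)/2 × 4 = 390.2
  [15→15.5]: (70.4+65.5)/2 × 0.5 = 33.975
  Sum = 3905.025 ng/mL·hr
k_e = ln2 / t½ = 0.693147 / 4.85 = 0.1429 hr^-1
Extrapolated tail: C_last / k_e = 65.5 / 0.1429 = 458.362
AUC_0→∞ = 3905.025 + 458.362 = 4363.387 ng/mL·hr

AUC = 4363 ng/mL·hr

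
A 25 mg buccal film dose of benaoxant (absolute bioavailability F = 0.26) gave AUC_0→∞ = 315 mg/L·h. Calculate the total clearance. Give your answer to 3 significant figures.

CL = F × Dose / AUC_0→∞
   = 0.26 × 25 / 315 = 0.0206349 L/h

CL = 0.0206 L/h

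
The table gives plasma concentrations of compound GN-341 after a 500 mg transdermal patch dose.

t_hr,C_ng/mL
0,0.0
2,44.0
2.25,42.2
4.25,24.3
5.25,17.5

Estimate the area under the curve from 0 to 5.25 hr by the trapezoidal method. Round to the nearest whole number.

AUC = 142 ng/mL·hr

Trapezoidal AUC_0→5.25:
  [0→2]: (0.0+44.0)/2 × 2 = 44.0
  [2→2.25]: (44.0+42.2)/2 × 0.25 = 10.775
  [2.25→4.25]: (42.2+24.3)/2 × 2 = 66.5
  [4.25→5.25]: (24.3+17.5)/2 × 1 = 20.9
  Sum = 142.175 ng/mL·hr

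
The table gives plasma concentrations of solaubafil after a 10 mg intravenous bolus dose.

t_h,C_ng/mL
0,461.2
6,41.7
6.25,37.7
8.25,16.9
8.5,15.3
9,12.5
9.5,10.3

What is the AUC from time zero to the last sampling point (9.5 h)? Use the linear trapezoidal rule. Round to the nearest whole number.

AUC = 1590 ng/mL·h

Trapezoidal AUC_0→9.5:
  [0→6]: (461.2+41.7)/2 × 6 = 1508.7
  [6→6.25]: (41.7+37.7)/2 × 0.25 = 9.925
  [6.25→8.25]: (37.7+16.9)/2 × 2 = 54.6
  [8.25→8.5]: (16.9+15.3)/2 × 0.25 = 4.025
  [8.5→9]: (15.3+12.5)/2 × 0.5 = 6.95
  [9→9.5]: (12.5+10.3)/2 × 0.5 = 5.7
  Sum = 1589.9 ng/mL·h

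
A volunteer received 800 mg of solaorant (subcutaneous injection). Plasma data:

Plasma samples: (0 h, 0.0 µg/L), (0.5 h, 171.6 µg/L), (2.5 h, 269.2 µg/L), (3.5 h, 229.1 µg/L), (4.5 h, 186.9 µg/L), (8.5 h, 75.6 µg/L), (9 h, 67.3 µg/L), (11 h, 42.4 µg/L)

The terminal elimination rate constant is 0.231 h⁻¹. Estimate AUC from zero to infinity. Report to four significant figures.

Trapezoidal AUC_0→11:
  [0→0.5]: (0.0+171.6)/2 × 0.5 = 42.9
  [0.5→2.5]: (171.6+269.2)/2 × 2 = 440.8
  [2.5→3.5]: (269.2+229.1)/2 × 1 = 249.15
  [3.5→4.5]: (229.1+186.9)/2 × 1 = 208.0
  [4.5→8.5]: (186.9+75.6)/2 × 4 = 525.0
  [8.5→9]: (75.6+67.3)/2 × 0.5 = 35.725
  [9→11]: (67.3+42.4)/2 × 2 = 109.7
  Sum = 1611.275 µg/L·h
Extrapolated tail: C_last / k_e = 42.4 / 0.231 = 183.550
AUC_0→∞ = 1611.275 + 183.550 = 1794.825 µg/L·h

AUC = 1795 µg/L·h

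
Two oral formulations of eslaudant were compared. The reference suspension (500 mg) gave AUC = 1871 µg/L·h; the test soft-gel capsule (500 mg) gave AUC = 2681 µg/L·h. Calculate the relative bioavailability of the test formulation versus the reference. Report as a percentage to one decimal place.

F_rel = (AUC_test/D_test) / (AUC_ref/D_ref)
      = (2681/500) / (1871/500)
      = 5.362 / 3.742 = 1.4329 = 143.29%

F_rel = 143.3%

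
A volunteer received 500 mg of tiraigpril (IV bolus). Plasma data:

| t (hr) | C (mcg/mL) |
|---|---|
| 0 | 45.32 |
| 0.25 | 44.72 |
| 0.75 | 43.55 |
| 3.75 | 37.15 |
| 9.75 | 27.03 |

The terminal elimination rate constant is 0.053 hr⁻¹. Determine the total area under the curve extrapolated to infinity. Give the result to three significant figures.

Trapezoidal AUC_0→9.75:
  [0→0.25]: (45.32+44.72)/2 × 0.25 = 11.255
  [0.25→0.75]: (44.72+43.55)/2 × 0.5 = 22.0675
  [0.75→3.75]: (43.55+37.15)/2 × 3 = 121.05
  [3.75→9.75]: (37.15+27.03)/2 × 6 = 192.54
  Sum = 346.9125 mcg/mL·hr
Extrapolated tail: C_last / k_e = 27.03 / 0.053 = 510.000
AUC_0→∞ = 346.9125 + 510.000 = 856.9125 mcg/mL·hr

AUC = 857 mcg/mL·hr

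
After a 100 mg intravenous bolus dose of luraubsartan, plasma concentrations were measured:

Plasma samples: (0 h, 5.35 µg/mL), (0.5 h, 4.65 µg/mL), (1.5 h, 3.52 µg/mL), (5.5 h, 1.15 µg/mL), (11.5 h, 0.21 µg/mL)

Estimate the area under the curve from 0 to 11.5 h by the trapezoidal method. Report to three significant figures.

AUC = 20.0 µg/mL·h

Trapezoidal AUC_0→11.5:
  [0→0.5]: (5.35+4.65)/2 × 0.5 = 2.5
  [0.5→1.5]: (4.65+3.52)/2 × 1 = 4.085
  [1.5→5.5]: (3.52+1.15)/2 × 4 = 9.34
  [5.5→11.5]: (1.15+0.21)/2 × 6 = 4.08
  Sum = 20.005 µg/mL·h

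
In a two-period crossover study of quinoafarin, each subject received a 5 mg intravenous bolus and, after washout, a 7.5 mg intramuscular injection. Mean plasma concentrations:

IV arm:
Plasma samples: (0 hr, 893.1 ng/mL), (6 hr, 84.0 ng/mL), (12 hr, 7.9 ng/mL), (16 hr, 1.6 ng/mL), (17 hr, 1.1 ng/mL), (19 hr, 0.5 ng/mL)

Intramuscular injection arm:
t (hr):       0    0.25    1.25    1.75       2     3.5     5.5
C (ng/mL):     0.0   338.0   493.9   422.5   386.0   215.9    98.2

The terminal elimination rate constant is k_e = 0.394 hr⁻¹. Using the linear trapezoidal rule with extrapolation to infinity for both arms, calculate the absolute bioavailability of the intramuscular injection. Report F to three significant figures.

Trapezoidal AUC_0→19 (IV):
  [0→6]: (893.1+84.0)/2 × 6 = 2931.3
  [6→12]: (84.0+7.9)/2 × 6 = 275.7
  [12→16]: (7.9+1.6)/2 × 4 = 19.0
  [16→17]: (1.6+1.1)/2 × 1 = 1.35
  [17→19]: (1.1+0.5)/2 × 2 = 1.6
  Sum = 3228.95 ng/mL·hr
IV tail: 0.5/0.394 = 1.269; AUC_iv,0→∞ = 3228.95 + 1.269 = 3230.219 ng/mL·hr
Trapezoidal AUC_0→5.5 (intramuscular injection):
  [0→0.25]: (0.0+338.0)/2 × 0.25 = 42.25
  [0.25→1.25]: (338.0+493.9)/2 × 1 = 415.95
  [1.25→1.75]: (493.9+422.5)/2 × 0.5 = 229.1
  [1.75→2]: (422.5+386.0)/2 × 0.25 = 101.0625
  [2→3.5]: (386.0+215.9)/2 × 1.5 = 451.425
  [3.5→5.5]: (215.9+98.2)/2 × 2 = 314.1
  Sum = 1553.8875 ng/mL·hr
intramuscular injection tail: 98.2/0.394 = 249.239; AUC_ev,0→∞ = 1553.8875 + 249.239 = 1803.1265 ng/mL·hr
F = (AUC_ev/D_ev)/(AUC_iv/D_iv) = (1803.1265/7.5)/(3230.219/5) = 240.417/646.0438 = 0.3721

F = 0.372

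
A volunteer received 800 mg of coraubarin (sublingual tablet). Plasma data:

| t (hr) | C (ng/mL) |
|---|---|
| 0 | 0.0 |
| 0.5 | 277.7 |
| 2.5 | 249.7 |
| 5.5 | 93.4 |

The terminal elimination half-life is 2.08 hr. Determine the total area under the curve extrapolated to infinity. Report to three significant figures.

Trapezoidal AUC_0→5.5:
  [0→0.5]: (0.0+277.7)/2 × 0.5 = 69.425
  [0.5→2.5]: (277.7+249.7)/2 × 2 = 527.4
  [2.5→5.5]: (249.7+93.4)/2 × 3 = 514.65
  Sum = 1111.475 ng/mL·hr
k_e = ln2 / t½ = 0.693147 / 2.08 = 0.3332 hr^-1
Extrapolated tail: C_last / k_e = 93.4 / 0.3332 = 280.312
AUC_0→∞ = 1111.475 + 280.312 = 1391.787 ng/mL·hr

AUC = 1390 ng/mL·hr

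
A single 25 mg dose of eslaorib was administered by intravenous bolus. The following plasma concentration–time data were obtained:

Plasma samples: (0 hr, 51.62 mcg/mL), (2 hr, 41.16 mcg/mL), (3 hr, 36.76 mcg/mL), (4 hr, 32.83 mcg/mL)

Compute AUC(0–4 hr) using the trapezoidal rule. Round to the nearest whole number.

Trapezoidal AUC_0→4:
  [0→2]: (51.62+41.16)/2 × 2 = 92.78
  [2→3]: (41.16+36.76)/2 × 1 = 38.96
  [3→4]: (36.76+32.83)/2 × 1 = 34.795
  Sum = 166.535 mcg/mL·hr

AUC = 167 mcg/mL·hr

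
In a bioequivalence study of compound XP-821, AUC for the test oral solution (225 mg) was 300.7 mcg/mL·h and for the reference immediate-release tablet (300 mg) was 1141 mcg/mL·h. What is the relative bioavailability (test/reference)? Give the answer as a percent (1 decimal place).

F_rel = 35.1%

F_rel = (AUC_test/D_test) / (AUC_ref/D_ref)
      = (300.7/225) / (1141/300)
      = 1.33644 / 3.80333 = 0.3514 = 35.14%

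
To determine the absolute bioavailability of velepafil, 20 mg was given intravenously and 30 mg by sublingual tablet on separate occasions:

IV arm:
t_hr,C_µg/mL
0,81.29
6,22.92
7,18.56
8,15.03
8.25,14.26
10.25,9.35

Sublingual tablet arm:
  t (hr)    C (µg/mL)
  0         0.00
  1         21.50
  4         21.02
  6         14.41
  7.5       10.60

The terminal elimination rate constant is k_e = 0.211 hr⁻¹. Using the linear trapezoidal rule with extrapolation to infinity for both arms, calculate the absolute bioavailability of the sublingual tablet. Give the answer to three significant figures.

F = 0.283

Trapezoidal AUC_0→10.25 (IV):
  [0→6]: (81.29+22.92)/2 × 6 = 312.63
  [6→7]: (22.92+18.56)/2 × 1 = 20.74
  [7→8]: (18.56+15.03)/2 × 1 = 16.795
  [8→8.25]: (15.03+14.26)/2 × 0.25 = 3.66125
  [8.25→10.25]: (14.26+9.35)/2 × 2 = 23.61
  Sum = 377.43625 µg/mL·hr
IV tail: 9.35/0.211 = 44.313; AUC_iv,0→∞ = 377.43625 + 44.313 = 421.74925 µg/mL·hr
Trapezoidal AUC_0→7.5 (sublingual tablet):
  [0→1]: (0.00+21.50)/2 × 1 = 10.75
  [1→4]: (21.50+21.02)/2 × 3 = 63.78
  [4→6]: (21.02+14.41)/2 × 2 = 35.43
  [6→7.5]: (14.41+10.60)/2 × 1.5 = 18.7575
  Sum = 128.7175 µg/mL·hr
sublingual tablet tail: 10.60/0.211 = 50.237; AUC_ev,0→∞ = 128.7175 + 50.237 = 178.9545 µg/mL·hr
F = (AUC_ev/D_ev)/(AUC_iv/D_iv) = (178.9545/30)/(421.74925/20) = 5.96515/21.0875 = 0.2829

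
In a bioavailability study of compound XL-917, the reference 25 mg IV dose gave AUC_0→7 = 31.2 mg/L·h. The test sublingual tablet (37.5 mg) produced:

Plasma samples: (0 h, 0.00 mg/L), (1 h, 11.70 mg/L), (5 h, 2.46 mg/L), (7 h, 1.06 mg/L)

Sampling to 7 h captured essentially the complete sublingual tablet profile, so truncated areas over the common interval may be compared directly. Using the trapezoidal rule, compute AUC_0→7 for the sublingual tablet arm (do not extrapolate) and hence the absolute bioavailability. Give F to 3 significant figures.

F = 0.805

Trapezoidal AUC_0→7 (sublingual tablet):
  [0→1]: (0.00+11.70)/2 × 1 = 5.85
  [1→5]: (11.70+2.46)/2 × 4 = 28.32
  [5→7]: (2.46+1.06)/2 × 2 = 3.52
  Sum = 37.69 mg/L·h
F = (AUC_ev/D_ev)/(AUC_iv/D_iv) = (37.69/37.5)/(31.2/25) = 1.00507/1.248 = 0.8053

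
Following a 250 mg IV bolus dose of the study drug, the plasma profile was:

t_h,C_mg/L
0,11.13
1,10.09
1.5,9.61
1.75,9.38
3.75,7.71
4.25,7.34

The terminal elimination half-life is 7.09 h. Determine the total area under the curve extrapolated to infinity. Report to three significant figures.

AUC = 114 mg/L·h

Trapezoidal AUC_0→4.25:
  [0→1]: (11.13+10.09)/2 × 1 = 10.61
  [1→1.5]: (10.09+9.61)/2 × 0.5 = 4.925
  [1.5→1.75]: (9.61+9.38)/2 × 0.25 = 2.37375
  [1.75→3.75]: (9.38+7.71)/2 × 2 = 17.09
  [3.75→4.25]: (7.71+7.34)/2 × 0.5 = 3.7625
  Sum = 38.76125 mg/L·h
k_e = ln2 / t½ = 0.693147 / 7.09 = 0.0978 h^-1
Extrapolated tail: C_last / k_e = 7.34 / 0.0978 = 75.051
AUC_0→∞ = 38.76125 + 75.051 = 113.81225 mg/L·h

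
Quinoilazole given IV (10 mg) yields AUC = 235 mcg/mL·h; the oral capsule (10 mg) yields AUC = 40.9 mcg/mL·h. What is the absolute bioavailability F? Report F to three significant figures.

F = (AUC_ev / D_ev) / (AUC_iv / D_iv)
  = (40.9/10) / (235/10)
  = 4.09 / 23.5 = 0.1740

F = 0.174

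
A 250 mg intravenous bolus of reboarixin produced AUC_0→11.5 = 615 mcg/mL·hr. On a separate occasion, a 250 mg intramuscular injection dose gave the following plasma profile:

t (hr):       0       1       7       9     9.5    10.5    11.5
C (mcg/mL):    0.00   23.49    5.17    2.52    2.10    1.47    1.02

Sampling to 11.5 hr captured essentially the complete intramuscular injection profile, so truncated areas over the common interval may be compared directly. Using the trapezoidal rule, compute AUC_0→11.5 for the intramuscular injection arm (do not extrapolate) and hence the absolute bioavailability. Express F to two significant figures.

Trapezoidal AUC_0→11.5 (intramuscular injection):
  [0→1]: (0.00+23.49)/2 × 1 = 11.745
  [1→7]: (23.49+5.17)/2 × 6 = 85.98
  [7→9]: (5.17+2.52)/2 × 2 = 7.69
  [9→9.5]: (2.52+2.10)/2 × 0.5 = 1.155
  [9.5→10.5]: (2.10+1.47)/2 × 1 = 1.785
  [10.5→11.5]: (1.47+1.02)/2 × 1 = 1.245
  Sum = 109.6 mcg/mL·hr
F = (AUC_ev/D_ev)/(AUC_iv/D_iv) = (109.6/250)/(615/250) = 0.4384/2.46 = 0.1782

F = 0.18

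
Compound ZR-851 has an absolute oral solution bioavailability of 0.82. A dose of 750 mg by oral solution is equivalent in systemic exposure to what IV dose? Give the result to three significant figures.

D_iv = 615 mg

Systemic exposure from an extravascular dose = F × D_ev, so the equivalent IV dose is F × D_ev.
D_iv = F × D_ev = 0.82 × 750 = 615 mg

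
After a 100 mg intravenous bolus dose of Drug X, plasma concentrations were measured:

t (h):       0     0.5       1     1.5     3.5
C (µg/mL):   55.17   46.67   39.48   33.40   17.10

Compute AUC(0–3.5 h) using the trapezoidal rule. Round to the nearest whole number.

AUC = 116 µg/mL·h

Trapezoidal AUC_0→3.5:
  [0→0.5]: (55.17+46.67)/2 × 0.5 = 25.46
  [0.5→1]: (46.67+39.48)/2 × 0.5 = 21.5375
  [1→1.5]: (39.48+33.40)/2 × 0.5 = 18.22
  [1.5→3.5]: (33.40+17.10)/2 × 2 = 50.5
  Sum = 115.7175 µg/mL·h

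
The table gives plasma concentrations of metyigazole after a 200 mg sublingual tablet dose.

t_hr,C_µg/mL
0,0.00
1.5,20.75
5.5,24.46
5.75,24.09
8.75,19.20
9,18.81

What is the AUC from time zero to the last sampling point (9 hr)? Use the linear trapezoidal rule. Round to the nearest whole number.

Trapezoidal AUC_0→9:
  [0→1.5]: (0.00+20.75)/2 × 1.5 = 15.5625
  [1.5→5.5]: (20.75+24.46)/2 × 4 = 90.42
  [5.5→5.75]: (24.46+24.09)/2 × 0.25 = 6.06875
  [5.75→8.75]: (24.09+19.20)/2 × 3 = 64.935
  [8.75→9]: (19.20+18.81)/2 × 0.25 = 4.75125
  Sum = 181.7375 µg/mL·hr

AUC = 182 µg/mL·hr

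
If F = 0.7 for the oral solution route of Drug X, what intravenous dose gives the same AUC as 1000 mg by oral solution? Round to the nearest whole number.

D_iv = 700 mg

Systemic exposure from an extravascular dose = F × D_ev, so the equivalent IV dose is F × D_ev.
D_iv = F × D_ev = 0.7 × 1000 = 700 mg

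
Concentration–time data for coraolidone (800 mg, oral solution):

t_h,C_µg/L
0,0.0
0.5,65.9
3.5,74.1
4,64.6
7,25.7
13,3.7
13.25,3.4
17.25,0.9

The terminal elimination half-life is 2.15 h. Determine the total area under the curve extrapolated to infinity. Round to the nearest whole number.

AUC = 497 µg/L·h

Trapezoidal AUC_0→17.25:
  [0→0.5]: (0.0+65.9)/2 × 0.5 = 16.475
  [0.5→3.5]: (65.9+74.1)/2 × 3 = 210.0
  [3.5→4]: (74.1+64.6)/2 × 0.5 = 34.675
  [4→7]: (64.6+25.7)/2 × 3 = 135.45
  [7→13]: (25.7+3.7)/2 × 6 = 88.2
  [13→13.25]: (3.7+3.4)/2 × 0.25 = 0.8875
  [13.25→17.25]: (3.4+0.9)/2 × 4 = 8.6
  Sum = 494.2875 µg/L·h
k_e = ln2 / t½ = 0.693147 / 2.15 = 0.3224 h^-1
Extrapolated tail: C_last / k_e = 0.9 / 0.3224 = 2.792
AUC_0→∞ = 494.2875 + 2.792 = 497.0795 µg/L·h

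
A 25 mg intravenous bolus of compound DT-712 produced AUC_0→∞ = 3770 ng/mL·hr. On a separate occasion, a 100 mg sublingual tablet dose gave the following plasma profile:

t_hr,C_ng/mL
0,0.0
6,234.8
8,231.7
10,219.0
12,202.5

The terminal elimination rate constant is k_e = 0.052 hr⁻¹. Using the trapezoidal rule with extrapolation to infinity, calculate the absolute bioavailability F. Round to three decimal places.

F = 0.394

Trapezoidal AUC_0→12 (sublingual tablet):
  [0→6]: (0.0+234.8)/2 × 6 = 704.4
  [6→8]: (234.8+231.7)/2 × 2 = 466.5
  [8→10]: (231.7+219.0)/2 × 2 = 450.7
  [10→12]: (219.0+202.5)/2 × 2 = 421.5
  Sum = 2043.1 ng/mL·hr
Tail: C_last/k_e = 202.5/0.052 = 3894.231
AUC_0→∞ (sublingual tablet) = 2043.1 + 3894.231 = 5937.331 ng/mL·hr
F = (AUC_ev/D_ev)/(AUC_iv/D_iv) = (5937.331/100)/(3770/25) = 59.37331/150.8 = 0.3937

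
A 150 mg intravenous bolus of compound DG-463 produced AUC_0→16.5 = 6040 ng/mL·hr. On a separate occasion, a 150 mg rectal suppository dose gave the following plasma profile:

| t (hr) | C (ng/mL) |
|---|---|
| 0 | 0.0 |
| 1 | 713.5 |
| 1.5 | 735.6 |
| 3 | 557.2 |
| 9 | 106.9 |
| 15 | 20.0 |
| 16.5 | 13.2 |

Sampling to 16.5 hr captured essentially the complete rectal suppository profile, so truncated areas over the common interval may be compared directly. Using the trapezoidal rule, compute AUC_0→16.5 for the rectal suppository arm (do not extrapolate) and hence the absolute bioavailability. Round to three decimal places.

F = 0.677

Trapezoidal AUC_0→16.5 (rectal suppository):
  [0→1]: (0.0+713.5)/2 × 1 = 356.75
  [1→1.5]: (713.5+735.6)/2 × 0.5 = 362.275
  [1.5→3]: (735.6+557.2)/2 × 1.5 = 969.6
  [3→9]: (557.2+106.9)/2 × 6 = 1992.3
  [9→15]: (106.9+20.0)/2 × 6 = 380.7
  [15→16.5]: (20.0+13.2)/2 × 1.5 = 24.9
  Sum = 4086.525 ng/mL·hr
F = (AUC_ev/D_ev)/(AUC_iv/D_iv) = (4086.525/150)/(6040/150) = 27.2435/40.2667 = 0.6766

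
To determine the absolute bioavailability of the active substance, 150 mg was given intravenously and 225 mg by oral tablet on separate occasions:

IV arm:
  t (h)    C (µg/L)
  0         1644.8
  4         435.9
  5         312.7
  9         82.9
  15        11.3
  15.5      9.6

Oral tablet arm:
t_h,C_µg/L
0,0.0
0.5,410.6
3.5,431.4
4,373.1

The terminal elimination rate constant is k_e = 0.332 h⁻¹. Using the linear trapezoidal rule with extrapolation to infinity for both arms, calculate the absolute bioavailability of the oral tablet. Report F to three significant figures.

Trapezoidal AUC_0→15.5 (IV):
  [0→4]: (1644.8+435.9)/2 × 4 = 4161.4
  [4→5]: (435.9+312.7)/2 × 1 = 374.3
  [5→9]: (312.7+82.9)/2 × 4 = 791.2
  [9→15]: (82.9+11.3)/2 × 6 = 282.6
  [15→15.5]: (11.3+9.6)/2 × 0.5 = 5.225
  Sum = 5614.725 µg/L·h
IV tail: 9.6/0.332 = 28.916; AUC_iv,0→∞ = 5614.725 + 28.916 = 5643.641 µg/L·h
Trapezoidal AUC_0→4 (oral tablet):
  [0→0.5]: (0.0+410.6)/2 × 0.5 = 102.65
  [0.5→3.5]: (410.6+431.4)/2 × 3 = 1263.0
  [3.5→4]: (431.4+373.1)/2 × 0.5 = 201.125
  Sum = 1566.775 µg/L·h
oral tablet tail: 373.1/0.332 = 1123.795; AUC_ev,0→∞ = 1566.775 + 1123.795 = 2690.57 µg/L·h
F = (AUC_ev/D_ev)/(AUC_iv/D_iv) = (2690.57/225)/(5643.641/150) = 11.9581/37.6243 = 0.3178

F = 0.318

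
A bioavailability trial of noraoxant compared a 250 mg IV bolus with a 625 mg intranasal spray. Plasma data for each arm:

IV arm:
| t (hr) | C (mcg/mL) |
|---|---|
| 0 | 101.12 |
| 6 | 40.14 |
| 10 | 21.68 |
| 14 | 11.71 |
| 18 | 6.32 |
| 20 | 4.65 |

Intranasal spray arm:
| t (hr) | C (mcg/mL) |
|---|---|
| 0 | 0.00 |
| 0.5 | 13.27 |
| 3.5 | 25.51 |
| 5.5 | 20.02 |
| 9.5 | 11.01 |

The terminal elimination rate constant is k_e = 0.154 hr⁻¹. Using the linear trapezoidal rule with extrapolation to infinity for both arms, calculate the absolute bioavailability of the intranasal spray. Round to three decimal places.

Trapezoidal AUC_0→20 (IV):
  [0→6]: (101.12+40.14)/2 × 6 = 423.78
  [6→10]: (40.14+21.68)/2 × 4 = 123.64
  [10→14]: (21.68+11.71)/2 × 4 = 66.78
  [14→18]: (11.71+6.32)/2 × 4 = 36.06
  [18→20]: (6.32+4.65)/2 × 2 = 10.97
  Sum = 661.23 mcg/mL·hr
IV tail: 4.65/0.154 = 30.195; AUC_iv,0→∞ = 661.23 + 30.195 = 691.425 mcg/mL·hr
Trapezoidal AUC_0→9.5 (intranasal spray):
  [0→0.5]: (0.00+13.27)/2 × 0.5 = 3.3175
  [0.5→3.5]: (13.27+25.51)/2 × 3 = 58.17
  [3.5→5.5]: (25.51+20.02)/2 × 2 = 45.53
  [5.5→9.5]: (20.02+11.01)/2 × 4 = 62.06
  Sum = 169.0775 mcg/mL·hr
intranasal spray tail: 11.01/0.154 = 71.494; AUC_ev,0→∞ = 169.0775 + 71.494 = 240.5715 mcg/mL·hr
F = (AUC_ev/D_ev)/(AUC_iv/D_iv) = (240.5715/625)/(691.425/250) = 0.3849144/2.7657 = 0.1392

F = 0.139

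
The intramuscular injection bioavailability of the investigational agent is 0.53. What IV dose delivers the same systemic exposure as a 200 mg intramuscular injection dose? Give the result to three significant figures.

D_iv = 106 mg

Systemic exposure from an extravascular dose = F × D_ev, so the equivalent IV dose is F × D_ev.
D_iv = F × D_ev = 0.53 × 200 = 106 mg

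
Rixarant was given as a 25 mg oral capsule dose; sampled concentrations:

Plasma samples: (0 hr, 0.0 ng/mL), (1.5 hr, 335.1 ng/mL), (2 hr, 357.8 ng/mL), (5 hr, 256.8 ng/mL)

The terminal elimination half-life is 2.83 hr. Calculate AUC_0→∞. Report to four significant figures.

AUC = 2395 ng/mL·hr

Trapezoidal AUC_0→5:
  [0→1.5]: (0.0+335.1)/2 × 1.5 = 251.325
  [1.5→2]: (335.1+357.8)/2 × 0.5 = 173.225
  [2→5]: (357.8+256.8)/2 × 3 = 921.9
  Sum = 1346.45 ng/mL·hr
k_e = ln2 / t½ = 0.693147 / 2.83 = 0.2449 hr^-1
Extrapolated tail: C_last / k_e = 256.8 / 0.2449 = 1048.591
AUC_0→∞ = 1346.45 + 1048.591 = 2395.041 ng/mL·hr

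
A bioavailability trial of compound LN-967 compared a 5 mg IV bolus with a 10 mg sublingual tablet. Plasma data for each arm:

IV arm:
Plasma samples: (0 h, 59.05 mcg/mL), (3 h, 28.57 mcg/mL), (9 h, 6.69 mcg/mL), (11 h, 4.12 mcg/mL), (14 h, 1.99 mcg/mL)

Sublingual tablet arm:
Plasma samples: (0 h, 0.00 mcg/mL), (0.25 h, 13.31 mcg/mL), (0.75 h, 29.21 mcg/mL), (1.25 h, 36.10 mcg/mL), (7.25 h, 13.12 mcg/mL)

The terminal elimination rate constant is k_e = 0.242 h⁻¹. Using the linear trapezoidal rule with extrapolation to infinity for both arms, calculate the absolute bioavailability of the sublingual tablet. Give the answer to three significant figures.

F = 0.434

Trapezoidal AUC_0→14 (IV):
  [0→3]: (59.05+28.57)/2 × 3 = 131.43
  [3→9]: (28.57+6.69)/2 × 6 = 105.78
  [9→11]: (6.69+4.12)/2 × 2 = 10.81
  [11→14]: (4.12+1.99)/2 × 3 = 9.165
  Sum = 257.185 mcg/mL·h
IV tail: 1.99/0.242 = 8.223; AUC_iv,0→∞ = 257.185 + 8.223 = 265.408 mcg/mL·h
Trapezoidal AUC_0→7.25 (sublingual tablet):
  [0→0.25]: (0.00+13.31)/2 × 0.25 = 1.66375
  [0.25→0.75]: (13.31+29.21)/2 × 0.5 = 10.63
  [0.75→1.25]: (29.21+36.10)/2 × 0.5 = 16.3275
  [1.25→7.25]: (36.10+13.12)/2 × 6 = 147.66
  Sum = 176.28125 mcg/mL·h
sublingual tablet tail: 13.12/0.242 = 54.215; AUC_ev,0→∞ = 176.28125 + 54.215 = 230.49625 mcg/mL·h
F = (AUC_ev/D_ev)/(AUC_iv/D_iv) = (230.49625/10)/(265.408/5) = 23.049625/53.0816 = 0.4342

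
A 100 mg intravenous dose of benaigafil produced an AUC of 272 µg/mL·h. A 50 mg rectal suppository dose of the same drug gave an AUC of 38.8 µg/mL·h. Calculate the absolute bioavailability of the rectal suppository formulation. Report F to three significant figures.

F = (AUC_ev / D_ev) / (AUC_iv / D_iv)
  = (38.8/50) / (272/100)
  = 0.776 / 2.72 = 0.2853

F = 0.285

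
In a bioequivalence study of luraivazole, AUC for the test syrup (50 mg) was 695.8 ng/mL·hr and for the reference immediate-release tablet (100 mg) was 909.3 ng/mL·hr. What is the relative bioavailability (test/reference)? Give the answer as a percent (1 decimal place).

F_rel = (AUC_test/D_test) / (AUC_ref/D_ref)
      = (695.8/50) / (909.3/100)
      = 13.916 / 9.093 = 1.5304 = 153.04%

F_rel = 153.0%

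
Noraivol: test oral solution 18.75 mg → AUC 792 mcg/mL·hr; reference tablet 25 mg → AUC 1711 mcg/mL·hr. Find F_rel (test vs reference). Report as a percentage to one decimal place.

F_rel = 61.7%

F_rel = (AUC_test/D_test) / (AUC_ref/D_ref)
      = (792/18.75) / (1711/25)
      = 42.24 / 68.44 = 0.6172 = 61.72%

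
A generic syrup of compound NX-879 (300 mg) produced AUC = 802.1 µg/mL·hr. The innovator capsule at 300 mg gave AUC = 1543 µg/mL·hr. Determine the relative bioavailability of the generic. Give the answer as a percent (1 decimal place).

F_rel = (AUC_test/D_test) / (AUC_ref/D_ref)
      = (802.1/300) / (1543/300)
      = 2.67367 / 5.14333 = 0.5198 = 51.98%

F_rel = 52.0%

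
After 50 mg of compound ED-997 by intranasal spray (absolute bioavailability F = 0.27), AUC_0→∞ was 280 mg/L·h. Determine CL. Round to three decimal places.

CL = 0.048 L/h

CL = F × Dose / AUC_0→∞
   = 0.27 × 50 / 280 = 0.0482143 L/h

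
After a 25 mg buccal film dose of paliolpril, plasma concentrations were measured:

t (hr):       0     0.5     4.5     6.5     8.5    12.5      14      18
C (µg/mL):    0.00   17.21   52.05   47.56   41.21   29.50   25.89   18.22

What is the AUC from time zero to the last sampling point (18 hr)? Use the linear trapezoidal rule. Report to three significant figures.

AUC = 602 µg/mL·hr

Trapezoidal AUC_0→18:
  [0→0.5]: (0.00+17.21)/2 × 0.5 = 4.3025
  [0.5→4.5]: (17.21+52.05)/2 × 4 = 138.52
  [4.5→6.5]: (52.05+47.56)/2 × 2 = 99.61
  [6.5→8.5]: (47.56+41.21)/2 × 2 = 88.77
  [8.5→12.5]: (41.21+29.50)/2 × 4 = 141.42
  [12.5→14]: (29.50+25.89)/2 × 1.5 = 41.5425
  [14→18]: (25.89+18.22)/2 × 4 = 88.22
  Sum = 602.385 µg/mL·hr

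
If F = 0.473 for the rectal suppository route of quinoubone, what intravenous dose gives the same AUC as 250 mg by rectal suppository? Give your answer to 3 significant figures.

Systemic exposure from an extravascular dose = F × D_ev, so the equivalent IV dose is F × D_ev.
D_iv = F × D_ev = 0.473 × 250 = 118.25 mg

D_iv = 118 mg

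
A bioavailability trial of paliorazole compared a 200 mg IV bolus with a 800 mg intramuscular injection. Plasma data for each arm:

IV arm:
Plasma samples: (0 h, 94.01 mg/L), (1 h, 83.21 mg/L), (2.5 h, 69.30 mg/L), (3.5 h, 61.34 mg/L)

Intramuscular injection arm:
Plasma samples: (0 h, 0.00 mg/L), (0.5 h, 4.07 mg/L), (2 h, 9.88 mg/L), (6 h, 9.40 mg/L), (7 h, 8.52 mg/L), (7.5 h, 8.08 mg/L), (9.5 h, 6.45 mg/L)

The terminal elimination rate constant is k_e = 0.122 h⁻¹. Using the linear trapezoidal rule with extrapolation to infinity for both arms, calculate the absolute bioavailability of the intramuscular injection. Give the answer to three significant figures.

Trapezoidal AUC_0→3.5 (IV):
  [0→1]: (94.01+83.21)/2 × 1 = 88.61
  [1→2.5]: (83.21+69.30)/2 × 1.5 = 114.3825
  [2.5→3.5]: (69.30+61.34)/2 × 1 = 65.32
  Sum = 268.3125 mg/L·h
IV tail: 61.34/0.122 = 502.787; AUC_iv,0→∞ = 268.3125 + 502.787 = 771.0995 mg/L·h
Trapezoidal AUC_0→9.5 (intramuscular injection):
  [0→0.5]: (0.00+4.07)/2 × 0.5 = 1.0175
  [0.5→2]: (4.07+9.88)/2 × 1.5 = 10.4625
  [2→6]: (9.88+9.40)/2 × 4 = 38.56
  [6→7]: (9.40+8.52)/2 × 1 = 8.96
  [7→7.5]: (8.52+8.08)/2 × 0.5 = 4.15
  [7.5→9.5]: (8.08+6.45)/2 × 2 = 14.53
  Sum = 77.68 mg/L·h
intramuscular injection tail: 6.45/0.122 = 52.869; AUC_ev,0→∞ = 77.68 + 52.869 = 130.549 mg/L·h
F = (AUC_ev/D_ev)/(AUC_iv/D_iv) = (130.549/800)/(771.0995/200) = 0.16318625/3.8554975 = 0.0423

F = 0.0423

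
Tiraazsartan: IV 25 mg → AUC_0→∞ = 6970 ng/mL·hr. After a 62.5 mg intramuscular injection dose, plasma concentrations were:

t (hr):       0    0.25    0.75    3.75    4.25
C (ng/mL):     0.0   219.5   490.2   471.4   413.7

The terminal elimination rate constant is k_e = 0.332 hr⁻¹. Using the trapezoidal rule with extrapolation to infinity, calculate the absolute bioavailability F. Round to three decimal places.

Trapezoidal AUC_0→4.25 (intramuscular injection):
  [0→0.25]: (0.0+219.5)/2 × 0.25 = 27.4375
  [0.25→0.75]: (219.5+490.2)/2 × 0.5 = 177.425
  [0.75→3.75]: (490.2+471.4)/2 × 3 = 1442.4
  [3.75→4.25]: (471.4+413.7)/2 × 0.5 = 221.275
  Sum = 1868.5375 ng/mL·hr
Tail: C_last/k_e = 413.7/0.332 = 1246.084
AUC_0→∞ (intramuscular injection) = 1868.5375 + 1246.084 = 3114.6215 ng/mL·hr
F = (AUC_ev/D_ev)/(AUC_iv/D_iv) = (3114.6215/62.5)/(6970/25) = 49.833944/278.8 = 0.1787

F = 0.179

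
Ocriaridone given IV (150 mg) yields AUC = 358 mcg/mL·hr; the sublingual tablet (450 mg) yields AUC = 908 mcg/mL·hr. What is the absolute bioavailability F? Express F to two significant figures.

F = 0.85

F = (AUC_ev / D_ev) / (AUC_iv / D_iv)
  = (908/450) / (358/150)
  = 2.01778 / 2.38667 = 0.8454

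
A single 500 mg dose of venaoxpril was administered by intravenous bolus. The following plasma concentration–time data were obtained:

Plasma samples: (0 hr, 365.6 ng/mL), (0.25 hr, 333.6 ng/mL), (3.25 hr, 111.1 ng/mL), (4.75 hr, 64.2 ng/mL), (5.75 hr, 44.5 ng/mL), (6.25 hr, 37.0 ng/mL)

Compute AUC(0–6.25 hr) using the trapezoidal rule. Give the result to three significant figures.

AUC = 961 ng/mL·hr

Trapezoidal AUC_0→6.25:
  [0→0.25]: (365.6+333.6)/2 × 0.25 = 87.4
  [0.25→3.25]: (333.6+111.1)/2 × 3 = 667.05
  [3.25→4.75]: (111.1+64.2)/2 × 1.5 = 131.475
  [4.75→5.75]: (64.2+44.5)/2 × 1 = 54.35
  [5.75→6.25]: (44.5+37.0)/2 × 0.5 = 20.375
  Sum = 960.65 ng/mL·hr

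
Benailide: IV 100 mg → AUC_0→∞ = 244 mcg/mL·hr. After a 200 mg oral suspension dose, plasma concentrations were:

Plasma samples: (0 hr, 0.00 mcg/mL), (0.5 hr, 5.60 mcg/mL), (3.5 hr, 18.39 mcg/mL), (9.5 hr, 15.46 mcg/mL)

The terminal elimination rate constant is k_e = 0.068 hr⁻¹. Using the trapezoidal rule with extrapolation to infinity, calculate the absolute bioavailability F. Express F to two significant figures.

Trapezoidal AUC_0→9.5 (oral suspension):
  [0→0.5]: (0.00+5.60)/2 × 0.5 = 1.4
  [0.5→3.5]: (5.60+18.39)/2 × 3 = 35.985
  [3.5→9.5]: (18.39+15.46)/2 × 6 = 101.55
  Sum = 138.935 mcg/mL·hr
Tail: C_last/k_e = 15.46/0.068 = 227.353
AUC_0→∞ (oral suspension) = 138.935 + 227.353 = 366.288 mcg/mL·hr
F = (AUC_ev/D_ev)/(AUC_iv/D_iv) = (366.288/200)/(244/100) = 1.83144/2.44 = 0.7506

F = 0.75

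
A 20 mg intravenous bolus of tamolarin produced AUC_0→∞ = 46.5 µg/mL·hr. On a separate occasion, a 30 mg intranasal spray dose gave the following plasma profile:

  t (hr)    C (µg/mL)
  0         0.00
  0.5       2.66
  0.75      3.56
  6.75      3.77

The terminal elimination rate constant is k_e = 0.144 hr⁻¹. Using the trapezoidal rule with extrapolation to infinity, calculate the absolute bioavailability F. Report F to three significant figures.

Trapezoidal AUC_0→6.75 (intranasal spray):
  [0→0.5]: (0.00+2.66)/2 × 0.5 = 0.665
  [0.5→0.75]: (2.66+3.56)/2 × 0.25 = 0.7775
  [0.75→6.75]: (3.56+3.77)/2 × 6 = 21.99
  Sum = 23.4325 µg/mL·hr
Tail: C_last/k_e = 3.77/0.144 = 26.181
AUC_0→∞ (intranasal spray) = 23.4325 + 26.181 = 49.6135 µg/mL·hr
F = (AUC_ev/D_ev)/(AUC_iv/D_iv) = (49.6135/30)/(46.5/20) = 1.65378/2.325 = 0.7113

F = 0.711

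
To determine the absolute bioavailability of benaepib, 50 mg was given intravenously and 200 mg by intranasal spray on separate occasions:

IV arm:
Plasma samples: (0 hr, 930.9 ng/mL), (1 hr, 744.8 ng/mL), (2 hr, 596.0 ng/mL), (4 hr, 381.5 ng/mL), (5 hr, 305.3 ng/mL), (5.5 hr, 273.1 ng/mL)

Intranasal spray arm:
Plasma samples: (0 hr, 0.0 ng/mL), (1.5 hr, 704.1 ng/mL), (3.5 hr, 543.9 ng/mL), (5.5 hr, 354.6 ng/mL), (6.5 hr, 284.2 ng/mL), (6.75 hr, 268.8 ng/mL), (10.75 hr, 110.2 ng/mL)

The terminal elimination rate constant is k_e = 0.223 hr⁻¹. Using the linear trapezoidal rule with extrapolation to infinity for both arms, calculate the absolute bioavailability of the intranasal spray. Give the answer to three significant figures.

F = 0.257

Trapezoidal AUC_0→5.5 (IV):
  [0→1]: (930.9+744.8)/2 × 1 = 837.85
  [1→2]: (744.8+596.0)/2 × 1 = 670.4
  [2→4]: (596.0+381.5)/2 × 2 = 977.5
  [4→5]: (381.5+305.3)/2 × 1 = 343.4
  [5→5.5]: (305.3+273.1)/2 × 0.5 = 144.6
  Sum = 2973.75 ng/mL·hr
IV tail: 273.1/0.223 = 1224.664; AUC_iv,0→∞ = 2973.75 + 1224.664 = 4198.414 ng/mL·hr
Trapezoidal AUC_0→10.75 (intranasal spray):
  [0→1.5]: (0.0+704.1)/2 × 1.5 = 528.075
  [1.5→3.5]: (704.1+543.9)/2 × 2 = 1248.0
  [3.5→5.5]: (543.9+354.6)/2 × 2 = 898.5
  [5.5→6.5]: (354.6+284.2)/2 × 1 = 319.4
  [6.5→6.75]: (284.2+268.8)/2 × 0.25 = 69.125
  [6.75→10.75]: (268.8+110.2)/2 × 4 = 758.0
  Sum = 3821.1 ng/mL·hr
intranasal spray tail: 110.2/0.223 = 494.170; AUC_ev,0→∞ = 3821.1 + 494.170 = 4315.27 ng/mL·hr
F = (AUC_ev/D_ev)/(AUC_iv/D_iv) = (4315.27/200)/(4198.414/50) = 21.57635/83.96828 = 0.2570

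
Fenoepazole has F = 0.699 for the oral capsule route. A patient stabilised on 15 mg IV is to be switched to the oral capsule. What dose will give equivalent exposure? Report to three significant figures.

D_oral = 21.5 mg

For equal systemic exposure: F × D_ev = D_iv
D_ev = D_iv / F = 15 / 0.699 = 21.4592 mg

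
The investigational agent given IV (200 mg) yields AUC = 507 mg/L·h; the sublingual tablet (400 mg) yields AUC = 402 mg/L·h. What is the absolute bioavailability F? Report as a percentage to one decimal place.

F = (AUC_ev / D_ev) / (AUC_iv / D_iv)
  = (402/400) / (507/200)
  = 1.005 / 2.535 = 0.3964
  = 39.64%

F = 39.6%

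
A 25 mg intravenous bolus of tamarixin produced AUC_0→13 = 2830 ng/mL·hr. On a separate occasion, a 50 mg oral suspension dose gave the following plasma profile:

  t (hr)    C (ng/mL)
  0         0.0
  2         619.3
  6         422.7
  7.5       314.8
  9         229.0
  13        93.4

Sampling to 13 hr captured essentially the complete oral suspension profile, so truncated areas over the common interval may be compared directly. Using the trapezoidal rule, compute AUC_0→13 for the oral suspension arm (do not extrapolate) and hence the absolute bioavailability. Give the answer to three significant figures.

Trapezoidal AUC_0→13 (oral suspension):
  [0→2]: (0.0+619.3)/2 × 2 = 619.3
  [2→6]: (619.3+422.7)/2 × 4 = 2084.0
  [6→7.5]: (422.7+314.8)/2 × 1.5 = 553.125
  [7.5→9]: (314.8+229.0)/2 × 1.5 = 407.85
  [9→13]: (229.0+93.4)/2 × 4 = 644.8
  Sum = 4309.075 ng/mL·hr
F = (AUC_ev/D_ev)/(AUC_iv/D_iv) = (4309.075/50)/(2830/25) = 86.1815/113.2 = 0.7613

F = 0.761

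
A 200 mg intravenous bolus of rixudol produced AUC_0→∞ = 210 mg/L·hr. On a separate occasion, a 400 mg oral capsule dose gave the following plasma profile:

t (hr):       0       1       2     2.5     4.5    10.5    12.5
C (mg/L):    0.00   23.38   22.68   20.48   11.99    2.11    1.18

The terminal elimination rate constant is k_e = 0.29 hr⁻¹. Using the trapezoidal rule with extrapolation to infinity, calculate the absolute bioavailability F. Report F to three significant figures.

F = 0.304

Trapezoidal AUC_0→12.5 (oral capsule):
  [0→1]: (0.00+23.38)/2 × 1 = 11.69
  [1→2]: (23.38+22.68)/2 × 1 = 23.03
  [2→2.5]: (22.68+20.48)/2 × 0.5 = 10.79
  [2.5→4.5]: (20.48+11.99)/2 × 2 = 32.47
  [4.5→10.5]: (11.99+2.11)/2 × 6 = 42.3
  [10.5→12.5]: (2.11+1.18)/2 × 2 = 3.29
  Sum = 123.57 mg/L·hr
Tail: C_last/k_e = 1.18/0.29 = 4.069
AUC_0→∞ (oral capsule) = 123.57 + 4.069 = 127.639 mg/L·hr
F = (AUC_ev/D_ev)/(AUC_iv/D_iv) = (127.639/400)/(210/200) = 0.3190975/1.05 = 0.3039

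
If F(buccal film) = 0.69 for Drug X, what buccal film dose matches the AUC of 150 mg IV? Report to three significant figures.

For equal systemic exposure: F × D_ev = D_iv
D_ev = D_iv / F = 150 / 0.69 = 217.391 mg

D_buccal = 217 mg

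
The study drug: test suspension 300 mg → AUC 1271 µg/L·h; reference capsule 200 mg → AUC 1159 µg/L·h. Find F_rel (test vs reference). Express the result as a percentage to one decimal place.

F_rel = 73.1%

F_rel = (AUC_test/D_test) / (AUC_ref/D_ref)
      = (1271/300) / (1159/200)
      = 4.23667 / 5.795 = 0.7311 = 73.11%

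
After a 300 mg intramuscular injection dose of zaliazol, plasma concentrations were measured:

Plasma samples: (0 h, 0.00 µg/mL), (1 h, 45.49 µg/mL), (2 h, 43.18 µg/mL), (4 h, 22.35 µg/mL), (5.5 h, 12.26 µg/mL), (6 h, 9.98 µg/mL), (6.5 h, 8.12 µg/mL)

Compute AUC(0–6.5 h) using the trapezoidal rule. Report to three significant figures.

AUC = 169 µg/mL·h

Trapezoidal AUC_0→6.5:
  [0→1]: (0.00+45.49)/2 × 1 = 22.745
  [1→2]: (45.49+43.18)/2 × 1 = 44.335
  [2→4]: (43.18+22.35)/2 × 2 = 65.53
  [4→5.5]: (22.35+12.26)/2 × 1.5 = 25.9575
  [5.5→6]: (12.26+9.98)/2 × 0.5 = 5.56
  [6→6.5]: (9.98+8.12)/2 × 0.5 = 4.525
  Sum = 168.6525 µg/mL·h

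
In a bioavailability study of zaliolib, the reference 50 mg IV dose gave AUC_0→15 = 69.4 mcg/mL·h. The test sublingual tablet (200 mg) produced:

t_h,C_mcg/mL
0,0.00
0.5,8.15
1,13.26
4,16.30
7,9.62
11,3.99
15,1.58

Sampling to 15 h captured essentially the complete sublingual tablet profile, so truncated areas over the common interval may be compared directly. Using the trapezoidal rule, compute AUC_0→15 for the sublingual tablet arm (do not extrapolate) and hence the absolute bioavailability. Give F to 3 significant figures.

Trapezoidal AUC_0→15 (sublingual tablet):
  [0→0.5]: (0.00+8.15)/2 × 0.5 = 2.0375
  [0.5→1]: (8.15+13.26)/2 × 0.5 = 5.3525
  [1→4]: (13.26+16.30)/2 × 3 = 44.34
  [4→7]: (16.30+9.62)/2 × 3 = 38.88
  [7→11]: (9.62+3.99)/2 × 4 = 27.22
  [11→15]: (3.99+1.58)/2 × 4 = 11.14
  Sum = 128.97 mcg/mL·h
F = (AUC_ev/D_ev)/(AUC_iv/D_iv) = (128.97/200)/(69.4/50) = 0.64485/1.388 = 0.4646

F = 0.465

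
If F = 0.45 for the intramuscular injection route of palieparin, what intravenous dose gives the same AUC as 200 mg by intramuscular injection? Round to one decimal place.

D_iv = 90.0 mg

Systemic exposure from an extravascular dose = F × D_ev, so the equivalent IV dose is F × D_ev.
D_iv = F × D_ev = 0.45 × 200 = 90 mg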